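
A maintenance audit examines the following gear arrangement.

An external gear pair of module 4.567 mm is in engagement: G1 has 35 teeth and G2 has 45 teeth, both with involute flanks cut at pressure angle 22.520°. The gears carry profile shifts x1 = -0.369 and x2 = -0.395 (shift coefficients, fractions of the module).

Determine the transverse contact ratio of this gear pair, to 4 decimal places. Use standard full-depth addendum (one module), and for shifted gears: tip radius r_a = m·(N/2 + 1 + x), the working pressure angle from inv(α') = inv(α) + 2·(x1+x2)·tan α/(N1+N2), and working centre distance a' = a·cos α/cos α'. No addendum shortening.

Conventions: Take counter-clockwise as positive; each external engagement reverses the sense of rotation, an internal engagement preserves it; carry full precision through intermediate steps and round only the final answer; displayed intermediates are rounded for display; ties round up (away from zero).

1.8123

single-mesh involute tooth geometry (35T engaging 45T at module 4.567)
base radii: r_b1 = 73.828081, r_b2 = 94.921819
tip radii: r_a1 = 82.804277, r_a2 = 105.520535
inv(α') = inv(22.520°) + 2·(-0.369-0.395)·tan α/(35+45) = 0.01365514  ⇒  α' = 19.44306°
a' = a·cos α / cos α' = 182.6800·cos 22.520°/cos 19.44306° = 178.955222
action lengths: √(r_a1²−r_b1²) = 37.496169, √(r_a2²−r_b2²) = 46.091557
base pitch p_b = π·m·cos α = 13.253586
CR = (37.496169 + 46.091557 − 178.955222·sin 19.44306°)/13.253586 = 1.812258
contact ratio ≈ 1.8123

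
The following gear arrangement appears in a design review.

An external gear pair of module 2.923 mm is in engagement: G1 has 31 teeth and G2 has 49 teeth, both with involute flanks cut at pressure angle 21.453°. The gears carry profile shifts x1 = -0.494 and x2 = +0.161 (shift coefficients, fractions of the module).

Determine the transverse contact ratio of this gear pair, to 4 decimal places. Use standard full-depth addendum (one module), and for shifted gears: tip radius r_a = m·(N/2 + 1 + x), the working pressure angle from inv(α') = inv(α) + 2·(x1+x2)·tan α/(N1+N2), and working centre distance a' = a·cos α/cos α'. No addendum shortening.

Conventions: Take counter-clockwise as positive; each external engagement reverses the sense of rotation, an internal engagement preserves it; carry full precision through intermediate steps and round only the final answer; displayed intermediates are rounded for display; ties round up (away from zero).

topology: single-mesh involute geometry — m = 2.923, 31T/49T pair
base radii: r_b1 = 42.167570, r_b2 = 66.651966
tip radii: r_a1 = 46.785538, r_a2 = 75.007103
inv(α') = inv(21.453°) + 2·(-0.494+0.161)·tan α/(31+49) = 0.01526629  ⇒  α' = 20.15521°
a' = a·cos α / cos α' = 116.9200·cos 21.453°/cos 20.15521° = 115.918051
action lengths: √(r_a1²−r_b1²) = 20.267772, √(r_a2²−r_b2²) = 34.403211
base pitch p_b = π·m·cos α = 8.546666
CR = (20.267772 + 34.403211 − 115.918051·sin 20.15521°)/8.546666 = 1.723448
contact ratio ≈ 1.7234

1.7234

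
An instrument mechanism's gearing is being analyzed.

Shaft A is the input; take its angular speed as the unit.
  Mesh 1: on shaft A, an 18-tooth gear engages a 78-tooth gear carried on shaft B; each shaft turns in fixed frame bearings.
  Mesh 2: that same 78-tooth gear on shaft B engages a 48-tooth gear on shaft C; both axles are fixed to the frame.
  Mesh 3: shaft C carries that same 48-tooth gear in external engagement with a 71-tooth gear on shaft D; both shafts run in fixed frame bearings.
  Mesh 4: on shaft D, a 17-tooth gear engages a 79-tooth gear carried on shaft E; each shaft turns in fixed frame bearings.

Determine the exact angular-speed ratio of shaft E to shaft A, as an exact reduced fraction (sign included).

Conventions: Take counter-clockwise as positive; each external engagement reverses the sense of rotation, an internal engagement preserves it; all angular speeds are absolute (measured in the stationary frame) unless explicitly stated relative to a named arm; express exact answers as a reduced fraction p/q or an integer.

class = fixed-axis compound train [4 meshes; 4 ratios multiply, 4 sense flips]
mesh 1 [18T→78T]: running ratio 3/13, sense −
mesh 2 [78T→48T]: running ratio 3/8, sense +
mesh 3 [48T→71T]: running ratio 18/71, sense −
mesh 4 [17T→79T]: running ratio 306/5609, sense +
ω_out/ω_in = 306/5609

306/5609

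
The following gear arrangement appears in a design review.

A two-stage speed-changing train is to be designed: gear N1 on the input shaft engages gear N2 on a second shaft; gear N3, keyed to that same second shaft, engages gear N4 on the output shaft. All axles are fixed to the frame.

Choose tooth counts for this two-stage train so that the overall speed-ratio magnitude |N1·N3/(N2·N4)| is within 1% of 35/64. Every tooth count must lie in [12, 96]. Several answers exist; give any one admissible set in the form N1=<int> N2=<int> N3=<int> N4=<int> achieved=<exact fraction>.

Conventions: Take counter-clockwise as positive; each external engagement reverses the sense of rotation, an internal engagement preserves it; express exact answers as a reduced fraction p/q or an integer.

class = fixed-axis compound train [2-stage, 35/64 wanted]
target = 35/64 in lowest terms: an exact hit needs N1·N3 = k·35 and N2·N4 = k·64 for one integer k, every count in [12, 96]; additionally prefer no 1:1 stage (N1 ≠ N2, N3 ≠ N4)
k = 1…5: no 1:1-free in-range split of k·35 and k·64 into factor pairs; take k = 6
k = 6: N1·N3 = 210 = 14·15, N2·N4 = 384 = 12·32
achieved = 14·15/(12·32) = 35/64; |achieved − target| = 0 ≤ 7/1280 ✓

N1=14 N2=12 N3=15 N4=32 achieved=35/64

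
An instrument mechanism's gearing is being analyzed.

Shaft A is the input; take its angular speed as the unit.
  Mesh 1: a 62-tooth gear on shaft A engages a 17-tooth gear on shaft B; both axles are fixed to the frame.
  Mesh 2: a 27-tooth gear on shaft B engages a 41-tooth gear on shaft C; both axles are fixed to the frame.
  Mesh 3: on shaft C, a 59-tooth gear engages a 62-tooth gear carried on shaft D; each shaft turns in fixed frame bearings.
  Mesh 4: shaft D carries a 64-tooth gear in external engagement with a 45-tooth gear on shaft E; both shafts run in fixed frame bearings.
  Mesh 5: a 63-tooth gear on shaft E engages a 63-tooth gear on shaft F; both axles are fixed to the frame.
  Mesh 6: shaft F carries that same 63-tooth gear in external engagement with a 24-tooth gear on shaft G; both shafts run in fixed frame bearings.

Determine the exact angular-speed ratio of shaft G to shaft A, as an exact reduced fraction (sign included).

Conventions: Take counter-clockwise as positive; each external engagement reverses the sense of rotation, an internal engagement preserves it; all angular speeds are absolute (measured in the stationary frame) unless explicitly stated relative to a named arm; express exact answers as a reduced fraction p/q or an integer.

29736/3485

class = fixed-axis compound train [6 meshes; 6 ratios multiply, 6 sense flips]
mesh 1 [62T→17T]: running ratio 62/17, sense −
mesh 2 [27T→41T]: running ratio 1674/697, sense +
mesh 3 [59T→62T]: running ratio 1593/697, sense −
mesh 4 [64T→45T]: running ratio 11328/3485, sense +
mesh 5 [63T→63T]: running ratio 11328/3485, sense −
mesh 6 [63T→24T]: running ratio 29736/3485, sense +
ω_out/ω_in = 29736/3485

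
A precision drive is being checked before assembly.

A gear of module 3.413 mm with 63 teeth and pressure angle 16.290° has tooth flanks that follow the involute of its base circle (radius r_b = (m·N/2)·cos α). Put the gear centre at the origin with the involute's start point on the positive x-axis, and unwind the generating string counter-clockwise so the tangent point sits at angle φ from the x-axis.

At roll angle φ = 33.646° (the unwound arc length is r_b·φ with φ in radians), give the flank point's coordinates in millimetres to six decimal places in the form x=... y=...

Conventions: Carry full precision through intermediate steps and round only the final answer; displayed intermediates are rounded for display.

topology: single-mesh involute geometry — m = 3.413, N = 63
pitch radius r_p = m·N/2 = 3.413·63/2 = 107.509500
base radius r_b = r_p·cos α = 107.509500·cos 16.290° = 103.193452
roll angle φ = 33.646° = 0.58723348 rad
x = r_b·(cos φ + φ·sin φ) = 119.481435
y = r_b·(sin φ − φ·cos φ) = 6.728410

x=119.481435 y=6.728410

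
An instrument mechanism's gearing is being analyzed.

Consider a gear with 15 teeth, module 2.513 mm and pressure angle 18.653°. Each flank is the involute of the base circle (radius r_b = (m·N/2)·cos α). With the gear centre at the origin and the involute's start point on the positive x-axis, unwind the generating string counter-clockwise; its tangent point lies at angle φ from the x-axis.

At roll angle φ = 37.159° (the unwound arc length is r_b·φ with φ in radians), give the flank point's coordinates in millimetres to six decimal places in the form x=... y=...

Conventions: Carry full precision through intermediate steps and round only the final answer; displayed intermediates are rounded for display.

recognized (one wheel, involute flank): single-mesh tooth geometry, m = 2.513, N = 15
pitch radius r_p = m·N/2 = 2.513·15/2 = 18.847500
base radius r_b = r_p·cos α = 18.847500·cos 18.653° = 17.857497
roll angle φ = 37.159° = 0.64854690 rad
x = r_b·(cos φ + φ·sin φ) = 21.227268
y = r_b·(sin φ − φ·cos φ) = 1.556486

x=21.227268 y=1.556486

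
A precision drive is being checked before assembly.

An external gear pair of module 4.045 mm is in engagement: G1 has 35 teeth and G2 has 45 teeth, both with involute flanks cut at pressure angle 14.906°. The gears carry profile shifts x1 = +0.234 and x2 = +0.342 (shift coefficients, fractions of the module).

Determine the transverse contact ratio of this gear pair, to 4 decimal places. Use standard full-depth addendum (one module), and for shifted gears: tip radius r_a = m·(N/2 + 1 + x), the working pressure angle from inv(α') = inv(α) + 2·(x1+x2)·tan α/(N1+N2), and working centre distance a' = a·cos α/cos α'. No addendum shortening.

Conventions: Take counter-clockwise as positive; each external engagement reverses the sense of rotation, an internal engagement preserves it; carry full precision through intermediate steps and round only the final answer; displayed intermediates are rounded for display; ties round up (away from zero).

recognized (one external pair, fixed centres): single-mesh tooth geometry, m = 4.045, N1 = 35, N2 = 45
base radii: r_b1 = 68.405440, r_b2 = 87.949852
tip radii: r_a1 = 75.779030, r_a2 = 96.440890
inv(α') = inv(14.906°) + 2·(+0.234+0.342)·tan α/(35+45) = 0.00986594  ⇒  α' = 17.49987°
a' = a·cos α / cos α' = 161.8000·cos 14.906°/cos 17.49987° = 163.942960
action lengths: √(r_a1²−r_b1²) = 32.606090, √(r_a2²−r_b2²) = 39.568533
base pitch p_b = π·m·cos α = 12.280116
CR = (32.606090 + 39.568533 − 163.942960·sin 17.49987°)/12.280116 = 1.862880
contact ratio ≈ 1.8629

1.8629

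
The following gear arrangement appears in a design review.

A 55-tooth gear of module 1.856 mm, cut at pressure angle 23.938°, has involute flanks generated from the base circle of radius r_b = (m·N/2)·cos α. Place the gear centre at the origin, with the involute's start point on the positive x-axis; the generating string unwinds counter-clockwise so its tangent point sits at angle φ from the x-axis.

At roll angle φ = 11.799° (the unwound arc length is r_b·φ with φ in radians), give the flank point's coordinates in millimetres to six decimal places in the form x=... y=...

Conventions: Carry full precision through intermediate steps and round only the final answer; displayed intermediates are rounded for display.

class = single-mesh tooth geometry [base-circle involute, m = 1.856, 55T]
pitch radius r_p = m·N/2 = 1.856·55/2 = 51.040000
base radius r_b = r_p·cos α = 51.040000·cos 23.938° = 46.649797
roll angle φ = 11.799° = 0.20593140 rad
x = r_b·(cos φ + φ·sin φ) = 47.628491
y = r_b·(sin φ − φ·cos φ) = 0.135224

x=47.628491 y=0.135224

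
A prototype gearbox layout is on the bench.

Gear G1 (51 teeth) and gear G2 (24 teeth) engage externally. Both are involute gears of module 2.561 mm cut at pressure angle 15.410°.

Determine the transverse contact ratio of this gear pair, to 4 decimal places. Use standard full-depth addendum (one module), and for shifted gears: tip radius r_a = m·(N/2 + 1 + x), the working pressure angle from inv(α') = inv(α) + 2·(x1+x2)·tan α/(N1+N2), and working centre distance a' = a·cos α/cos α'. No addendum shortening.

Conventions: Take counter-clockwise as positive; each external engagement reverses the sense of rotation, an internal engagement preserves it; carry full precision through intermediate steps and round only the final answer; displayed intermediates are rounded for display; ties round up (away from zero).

1.9351

recognized (one external pair, fixed centres): single-mesh tooth geometry, m = 2.561, N1 = 51, N2 = 24
base radii: r_b1 = 62.957705, r_b2 = 29.627155
tip radii: r_a1 = 67.866500, r_a2 = 33.293000
no profile shift: α' = α, a' = a
action lengths: √(r_a1²−r_b1²) = 25.341453, √(r_a2²−r_b2²) = 15.187348
base pitch p_b = π·m·cos α = 7.756371
CR = (25.341453 + 15.187348 − 96.037500·sin 15.41000°)/7.756371 = 1.935093
contact ratio ≈ 1.9351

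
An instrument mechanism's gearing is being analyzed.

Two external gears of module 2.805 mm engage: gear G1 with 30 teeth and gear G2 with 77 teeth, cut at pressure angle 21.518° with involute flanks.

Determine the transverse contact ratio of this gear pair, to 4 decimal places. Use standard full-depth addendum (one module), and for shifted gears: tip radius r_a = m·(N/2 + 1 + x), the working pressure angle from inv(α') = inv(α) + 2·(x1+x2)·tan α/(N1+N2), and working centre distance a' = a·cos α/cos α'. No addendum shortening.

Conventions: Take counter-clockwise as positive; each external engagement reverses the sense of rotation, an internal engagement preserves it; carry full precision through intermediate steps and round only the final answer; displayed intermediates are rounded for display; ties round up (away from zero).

recognized (one external pair, fixed centres): single-mesh tooth geometry, m = 2.805, N1 = 30, N2 = 77
base radii: r_b1 = 39.142473, r_b2 = 100.465680
tip radii: r_a1 = 44.880000, r_a2 = 110.797500
no profile shift: α' = α, a' = a
action lengths: √(r_a1²−r_b1²) = 21.956348, √(r_a2²−r_b2²) = 46.719730
base pitch p_b = π·m·cos α = 8.197980
CR = (21.956348 + 46.719730 − 150.067500·sin 21.51800°)/8.197980 = 1.662884
contact ratio ≈ 1.6629

1.6629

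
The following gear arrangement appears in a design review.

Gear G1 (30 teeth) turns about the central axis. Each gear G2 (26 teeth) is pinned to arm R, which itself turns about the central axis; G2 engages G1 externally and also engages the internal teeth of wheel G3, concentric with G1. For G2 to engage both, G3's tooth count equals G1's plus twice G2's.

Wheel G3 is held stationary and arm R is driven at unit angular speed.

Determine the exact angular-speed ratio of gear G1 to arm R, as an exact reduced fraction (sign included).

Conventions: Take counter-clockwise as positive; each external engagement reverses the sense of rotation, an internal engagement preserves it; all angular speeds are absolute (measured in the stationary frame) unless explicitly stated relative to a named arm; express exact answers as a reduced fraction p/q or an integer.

56/15

class = planetary set [G3 = 30+2·26 = 82; Willis about the carrier]
ring teeth: 30 + 2·26 = 82
30(ω_sun−ω_arm) = −82(ω_ring−ω_arm),  ω_ring = 0, ω_arm = 1
ω_sun = 1 − (82/30)(0−1) = 56/15
ω_out/ω_in = 56/15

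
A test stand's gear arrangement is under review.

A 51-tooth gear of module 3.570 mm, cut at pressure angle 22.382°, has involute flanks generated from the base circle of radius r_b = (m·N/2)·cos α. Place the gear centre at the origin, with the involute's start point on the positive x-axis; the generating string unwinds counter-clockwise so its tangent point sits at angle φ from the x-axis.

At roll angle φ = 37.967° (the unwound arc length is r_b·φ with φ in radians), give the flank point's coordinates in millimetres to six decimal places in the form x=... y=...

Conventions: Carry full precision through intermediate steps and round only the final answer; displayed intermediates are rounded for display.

single-mesh involute tooth geometry (51T wheel at module 3.570)
pitch radius r_p = m·N/2 = 3.570·51/2 = 91.035000
base radius r_b = r_p·cos α = 91.035000·cos 22.382° = 84.176942
roll angle φ = 37.967° = 0.66264916 rad
x = r_b·(cos φ + φ·sin φ) = 100.678313
y = r_b·(sin φ − φ·cos φ) = 7.811449

x=100.678313 y=7.811449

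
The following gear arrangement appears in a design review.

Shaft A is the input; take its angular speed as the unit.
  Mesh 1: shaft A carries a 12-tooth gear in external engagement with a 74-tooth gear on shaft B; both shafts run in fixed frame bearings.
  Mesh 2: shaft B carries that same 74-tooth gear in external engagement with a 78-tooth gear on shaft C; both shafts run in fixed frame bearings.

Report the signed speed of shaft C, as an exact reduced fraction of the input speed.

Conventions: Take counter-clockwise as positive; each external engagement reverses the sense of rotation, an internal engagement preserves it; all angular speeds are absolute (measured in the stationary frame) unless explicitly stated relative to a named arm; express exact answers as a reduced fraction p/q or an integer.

2-mesh fixed-axis compound train (all bearings frame-fixed)
mesh 1 [12T→74T]: |ω|/ω_in = 1×12/74 = 6/37, sense flips to −
mesh 2 [74T→78T]: |ω|/ω_in = (6/37)×74/78 = 2/13, sense flips to +
signed output speed (× input speed) = 2/13

2/13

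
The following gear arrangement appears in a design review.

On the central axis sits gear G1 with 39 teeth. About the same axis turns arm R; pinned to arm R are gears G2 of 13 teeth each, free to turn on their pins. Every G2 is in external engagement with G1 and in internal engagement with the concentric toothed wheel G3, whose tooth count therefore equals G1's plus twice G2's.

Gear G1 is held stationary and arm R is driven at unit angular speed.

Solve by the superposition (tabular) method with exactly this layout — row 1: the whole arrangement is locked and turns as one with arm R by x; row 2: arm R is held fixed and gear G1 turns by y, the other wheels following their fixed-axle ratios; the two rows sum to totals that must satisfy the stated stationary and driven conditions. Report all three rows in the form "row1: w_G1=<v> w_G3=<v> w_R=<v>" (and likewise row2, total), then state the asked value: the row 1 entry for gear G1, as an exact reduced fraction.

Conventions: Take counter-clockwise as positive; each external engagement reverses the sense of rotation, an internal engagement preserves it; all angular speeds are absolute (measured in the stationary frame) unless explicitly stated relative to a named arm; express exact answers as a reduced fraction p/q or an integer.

topology: planetary set — G1 39T / G2 13T / G3 65T, arm = carrier (Willis)
row 1: whole set turns with the arm by x
row 2 (arm held, sun turns y): ω_ring = −(39/65)·y, ω_arm = 0
boundary: total ω_sun = x + y = 0 and total ω_arm = x = 1  ⇒  y = -1, x = 1
row 2 ring = −(39/65)·(-1) = 3/5
totals (row 1 + row 2): sun 1 + (-1) = 0, ring 1 + 3/5 = 8/5, arm 1 + 0 = 1
asked cell (row1, sun) = 1

row1: w_G1=1 w_G3=1 w_R=1
row2: w_G1=-1 w_G3=3/5 w_R=0
total: w_G1=0 w_G3=8/5 w_R=1
asked value: 1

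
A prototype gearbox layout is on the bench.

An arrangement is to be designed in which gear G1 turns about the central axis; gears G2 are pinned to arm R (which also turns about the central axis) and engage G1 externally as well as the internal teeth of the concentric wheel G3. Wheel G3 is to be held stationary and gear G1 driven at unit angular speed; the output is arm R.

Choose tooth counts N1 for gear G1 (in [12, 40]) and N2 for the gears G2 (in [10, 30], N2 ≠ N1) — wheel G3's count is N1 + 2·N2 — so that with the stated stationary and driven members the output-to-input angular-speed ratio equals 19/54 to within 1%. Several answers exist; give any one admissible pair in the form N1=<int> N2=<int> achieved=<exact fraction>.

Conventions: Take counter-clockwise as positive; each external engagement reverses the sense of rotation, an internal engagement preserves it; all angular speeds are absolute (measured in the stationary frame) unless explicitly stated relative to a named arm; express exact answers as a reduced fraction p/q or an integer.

topology: planetary set — design target 19/54, arm = carrier (Willis)
Willis with ω_ring = 0: ω_arm/ω_sun = N1/(N1+N3); set equal to 19/54  ⇒  N3/N1 = 1/(19/54) − 1 = 35/19
N3 = N1 + 2·N2  ⇒  N2/N1 = (N3/N1 − 1)/2 = (35/19 − 1)/2 = 8/19
smallest multiple with N1 ≥ 12 and N2 ≥ 10: k = 2  ⇒  N1 = 2·19 = 38, N2 = 2·8 = 16 (N1 ≤ 40, N2 ≤ 30, N2 ≠ N1 ✓), N3 = 38 + 2·16 = 70
check: N1/(N1+N3) with N1 = 38, N3 = 70 gives 19/54; |achieved − target| = 0 ≤ 19/5400 ✓

N1=38 N2=16 achieved=19/54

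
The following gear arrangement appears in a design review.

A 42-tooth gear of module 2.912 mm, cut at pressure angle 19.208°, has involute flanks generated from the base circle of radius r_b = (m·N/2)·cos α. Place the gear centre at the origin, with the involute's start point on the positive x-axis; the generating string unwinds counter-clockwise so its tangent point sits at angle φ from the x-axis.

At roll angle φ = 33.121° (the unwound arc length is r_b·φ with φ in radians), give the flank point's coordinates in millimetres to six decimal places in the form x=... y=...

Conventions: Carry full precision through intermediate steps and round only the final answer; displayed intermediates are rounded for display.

recognized (one wheel, involute flank): single-mesh tooth geometry, m = 2.912, N = 42
pitch radius r_p = m·N/2 = 2.912·42/2 = 61.152000
base radius r_b = r_p·cos α = 61.152000·cos 19.208° = 57.747695
roll angle φ = 33.121° = 0.57807050 rad
x = r_b·(cos φ + φ·sin φ) = 66.605118
y = r_b·(sin φ − φ·cos φ) = 3.595615

x=66.605118 y=3.595615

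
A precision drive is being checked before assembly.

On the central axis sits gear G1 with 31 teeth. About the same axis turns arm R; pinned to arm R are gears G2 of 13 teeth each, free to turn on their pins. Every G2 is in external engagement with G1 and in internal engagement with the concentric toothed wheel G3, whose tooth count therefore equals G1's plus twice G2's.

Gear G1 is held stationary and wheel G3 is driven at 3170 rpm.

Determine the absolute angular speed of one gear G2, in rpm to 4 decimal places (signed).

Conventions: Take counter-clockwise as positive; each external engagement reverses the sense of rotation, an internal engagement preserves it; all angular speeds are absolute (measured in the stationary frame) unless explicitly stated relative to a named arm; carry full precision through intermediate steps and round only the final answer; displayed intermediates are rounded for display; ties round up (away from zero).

recognized (axles ride arm R): planetary set, 31/13/57 teeth
normalise by the input: solve with ω_ring = 1, then scale by 3170 rpm
ring teeth: 31 + 2·13 = 57
31(ω_sun−ω_arm) = −57(ω_ring−ω_arm),  ω_sun = 0, ω_ring = 1
31(0−ω_arm) = −57(1−ω_arm)  ⇒  88·ω_arm = 57  ⇒  ω_arm = 57/88
sun–planet mesh: 31·(0−57/88) = −13·(ω_p−ω_arm)  ⇒  ω_p−ω_arm = 1767/1144
ω_p = 57/88 + 1767/1144 = 57/26
scale: ω_p = 57/26 × 3170 rpm = +6949.6154 rpm

+6949.6154 rpm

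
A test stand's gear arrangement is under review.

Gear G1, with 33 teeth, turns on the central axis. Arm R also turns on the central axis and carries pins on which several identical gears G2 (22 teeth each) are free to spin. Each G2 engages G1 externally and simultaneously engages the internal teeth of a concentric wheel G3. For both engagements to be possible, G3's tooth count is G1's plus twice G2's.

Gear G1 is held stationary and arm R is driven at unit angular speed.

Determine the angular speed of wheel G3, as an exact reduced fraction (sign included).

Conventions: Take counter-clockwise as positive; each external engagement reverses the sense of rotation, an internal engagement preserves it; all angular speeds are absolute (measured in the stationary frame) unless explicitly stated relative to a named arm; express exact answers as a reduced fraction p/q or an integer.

topology: planetary set — G1 33T / G2 22T / G3 77T, arm = carrier (Willis)
ring teeth: 33 + 2·22 = 77
33(ω_sun−ω_arm) = −77(ω_ring−ω_arm),  ω_sun = 0, ω_arm = 1
ω_ring = 1 − (33/77)(0−1) = 10/7
exact speed ratio = 10/7

10/7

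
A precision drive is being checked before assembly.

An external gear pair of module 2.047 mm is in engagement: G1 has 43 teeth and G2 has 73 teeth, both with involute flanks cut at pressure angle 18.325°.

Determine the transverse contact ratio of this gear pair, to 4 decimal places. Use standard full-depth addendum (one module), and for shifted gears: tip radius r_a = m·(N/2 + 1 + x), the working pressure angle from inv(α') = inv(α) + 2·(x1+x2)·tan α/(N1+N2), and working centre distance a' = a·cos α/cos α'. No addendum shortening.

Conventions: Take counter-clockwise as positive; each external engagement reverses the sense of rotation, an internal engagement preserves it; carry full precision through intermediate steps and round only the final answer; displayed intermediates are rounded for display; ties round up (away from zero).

1.8701

single-mesh involute tooth geometry (43T engaging 73T at module 2.047)
base radii: r_b1 = 41.778656, r_b2 = 70.926556
tip radii: r_a1 = 46.057500, r_a2 = 76.762500
no profile shift: α' = α, a' = a
action lengths: √(r_a1²−r_b1²) = 19.386521, √(r_a2²−r_b2²) = 29.358219
base pitch p_b = π·m·cos α = 6.104722
CR = (19.386521 + 29.358219 − 118.726000·sin 18.32500°)/6.104722 = 1.870108
contact ratio ≈ 1.8701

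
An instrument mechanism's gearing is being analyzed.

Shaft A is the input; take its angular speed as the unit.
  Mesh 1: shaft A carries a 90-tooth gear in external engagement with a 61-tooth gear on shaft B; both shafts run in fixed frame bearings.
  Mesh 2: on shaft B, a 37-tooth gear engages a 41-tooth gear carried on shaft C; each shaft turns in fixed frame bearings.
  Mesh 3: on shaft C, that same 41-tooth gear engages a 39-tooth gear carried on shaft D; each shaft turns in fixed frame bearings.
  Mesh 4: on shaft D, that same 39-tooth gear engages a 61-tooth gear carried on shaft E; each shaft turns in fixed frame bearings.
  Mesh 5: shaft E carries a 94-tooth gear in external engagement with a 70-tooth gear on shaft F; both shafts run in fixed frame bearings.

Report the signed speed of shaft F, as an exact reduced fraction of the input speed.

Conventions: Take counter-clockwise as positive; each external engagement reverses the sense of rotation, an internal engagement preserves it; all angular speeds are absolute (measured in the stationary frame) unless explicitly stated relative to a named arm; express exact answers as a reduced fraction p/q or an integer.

5-mesh fixed-axis compound train (all bearings frame-fixed)
mesh 1 [90T→61T]: |ω|/ω_in = 1×90/61 = 90/61, sense flips to −
mesh 2 [37T→41T]: |ω|/ω_in = (90/61)×37/41 = 3330/2501, sense flips to +
mesh 3 [41T→39T]: |ω|/ω_in = (3330/2501)×41/39 = 1110/793, sense flips to −
mesh 4 [39T→61T]: |ω|/ω_in = (1110/793)×39/61 = 3330/3721, sense flips to +
mesh 5 [94T→70T]: |ω|/ω_in = (3330/3721)×94/70 = 31302/26047, sense flips to −
signed output speed (× input speed) = -31302/26047

-31302/26047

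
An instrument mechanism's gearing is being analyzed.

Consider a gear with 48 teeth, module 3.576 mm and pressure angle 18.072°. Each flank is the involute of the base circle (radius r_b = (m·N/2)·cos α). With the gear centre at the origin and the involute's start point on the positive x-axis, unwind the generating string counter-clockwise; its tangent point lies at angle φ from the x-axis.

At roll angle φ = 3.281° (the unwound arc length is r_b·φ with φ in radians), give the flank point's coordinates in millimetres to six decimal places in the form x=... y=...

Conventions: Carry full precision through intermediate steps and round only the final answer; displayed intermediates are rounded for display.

single-mesh involute tooth geometry (48T wheel at module 3.576)
pitch radius r_p = m·N/2 = 3.576·48/2 = 85.824000
base radius r_b = r_p·cos α = 85.824000·cos 18.072° = 81.590083
roll angle φ = 3.281° = 0.05726425 rad
x = r_b·(cos φ + φ·sin φ) = 81.723748
y = r_b·(sin φ − φ·cos φ) = 0.005105

x=81.723748 y=0.005105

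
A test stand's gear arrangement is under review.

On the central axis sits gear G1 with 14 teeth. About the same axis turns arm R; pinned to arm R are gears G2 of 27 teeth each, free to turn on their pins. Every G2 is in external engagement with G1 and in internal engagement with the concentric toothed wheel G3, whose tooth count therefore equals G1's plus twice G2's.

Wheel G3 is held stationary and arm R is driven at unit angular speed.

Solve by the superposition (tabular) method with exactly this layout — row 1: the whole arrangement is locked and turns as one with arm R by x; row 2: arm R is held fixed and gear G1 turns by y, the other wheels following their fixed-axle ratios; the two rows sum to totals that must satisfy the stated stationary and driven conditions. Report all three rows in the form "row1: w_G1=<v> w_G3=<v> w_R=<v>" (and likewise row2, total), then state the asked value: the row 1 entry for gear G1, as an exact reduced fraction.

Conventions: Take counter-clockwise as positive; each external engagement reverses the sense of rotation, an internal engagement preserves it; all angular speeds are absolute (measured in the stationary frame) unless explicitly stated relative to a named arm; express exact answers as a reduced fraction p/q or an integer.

recognized (axles ride arm R): planetary set, 14/27/68 teeth
row 1: whole set turns with the arm by x
row 2 — arm fixed, fixed-axis ratios: sun y, ring −(14/68)·y, arm 0
boundary: total ω_ring = x − (14/68)·y = 0 and total ω_arm = x = 1  ⇒  y = 34/7, x = 1
row 2 ring = −(14/68)·34/7 = -1
totals (row 1 + row 2): sun 1 + 34/7 = 41/7, ring 1 + (-1) = 0, arm 1 + 0 = 1
asked cell (row1, sun) = 1

row1: w_G1=1 w_G3=1 w_R=1
row2: w_G1=34/7 w_G3=-1 w_R=0
total: w_G1=41/7 w_G3=0 w_R=1
asked value: 1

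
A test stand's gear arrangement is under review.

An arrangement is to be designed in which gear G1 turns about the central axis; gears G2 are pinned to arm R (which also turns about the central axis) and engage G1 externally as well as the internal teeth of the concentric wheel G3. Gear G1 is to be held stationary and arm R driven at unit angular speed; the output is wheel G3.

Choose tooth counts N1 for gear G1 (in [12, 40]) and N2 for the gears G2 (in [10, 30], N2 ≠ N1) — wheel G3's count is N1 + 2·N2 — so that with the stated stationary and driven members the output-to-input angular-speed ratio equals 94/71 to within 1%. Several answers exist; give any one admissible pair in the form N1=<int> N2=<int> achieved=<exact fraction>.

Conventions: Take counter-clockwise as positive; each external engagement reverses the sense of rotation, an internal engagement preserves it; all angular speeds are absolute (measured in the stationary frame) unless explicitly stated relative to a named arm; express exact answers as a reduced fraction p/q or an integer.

N1=23 N2=24 achieved=94/71

topology: planetary set — design target 94/71, arm = carrier (Willis)
Willis with ω_sun = 0: ω_ring/ω_arm = (N1+N3)/N3; set equal to 94/71  ⇒  N3/N1 = 1/(94/71 − 1) = 71/23
N3 = N1 + 2·N2  ⇒  N2/N1 = (N3/N1 − 1)/2 = (71/23 − 1)/2 = 24/23
smallest multiple with N1 ≥ 12 and N2 ≥ 10: k = 1  ⇒  N1 = 1·23 = 23, N2 = 1·24 = 24 (N1 ≤ 40, N2 ≤ 30, N2 ≠ N1 ✓), N3 = 23 + 2·24 = 71
check: (N1+N3)/N3 with N1 = 23, N3 = 71 gives 94/71; |achieved − target| = 0 ≤ 47/3550 ✓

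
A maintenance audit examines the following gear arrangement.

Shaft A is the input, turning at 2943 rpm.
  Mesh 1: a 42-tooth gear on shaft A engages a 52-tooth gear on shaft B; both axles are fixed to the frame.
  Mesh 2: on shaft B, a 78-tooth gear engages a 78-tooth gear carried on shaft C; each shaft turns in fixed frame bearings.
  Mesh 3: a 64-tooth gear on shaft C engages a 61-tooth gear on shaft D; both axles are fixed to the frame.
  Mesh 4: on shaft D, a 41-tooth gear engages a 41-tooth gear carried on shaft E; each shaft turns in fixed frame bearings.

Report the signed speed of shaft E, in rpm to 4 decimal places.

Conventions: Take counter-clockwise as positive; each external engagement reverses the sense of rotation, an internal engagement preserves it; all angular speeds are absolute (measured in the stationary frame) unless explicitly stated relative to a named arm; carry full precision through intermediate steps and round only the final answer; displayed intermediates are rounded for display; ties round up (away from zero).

+2493.9420 rpm

recognized (5 fixed axles, 4 meshes): fixed-axis compound train
mesh 1 [42T→52T]: ω = 2943.0000×42/52 = 2377.0385 rpm, sense flips to −
mesh 2 [78T→78T]: ω = 2377.0385×78/78 = 2377.0385 rpm, sense flips to +
mesh 3 [64T→61T]: ω = 2377.0385×64/61 = 2493.9420 rpm, sense flips to −
mesh 4 [41T→41T]: ω = 2493.9420×41/41 = 2493.9420 rpm, sense flips to +
signed output speed = +2493.9420 rpm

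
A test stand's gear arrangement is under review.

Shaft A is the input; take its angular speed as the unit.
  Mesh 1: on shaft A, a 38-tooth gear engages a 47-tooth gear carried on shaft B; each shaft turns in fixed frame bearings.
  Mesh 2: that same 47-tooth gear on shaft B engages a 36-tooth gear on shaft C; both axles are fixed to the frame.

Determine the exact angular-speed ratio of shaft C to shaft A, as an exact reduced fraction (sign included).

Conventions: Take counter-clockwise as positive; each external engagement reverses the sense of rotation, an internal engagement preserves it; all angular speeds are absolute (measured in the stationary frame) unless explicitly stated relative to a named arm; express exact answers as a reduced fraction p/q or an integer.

19/18

class = fixed-axis compound train [2 meshes; 2 ratios multiply, 2 sense flips]
mesh 1 [38T→47T]: running ratio 38/47, sense −
mesh 2 [47T→36T]: running ratio 19/18, sense +
ω_out/ω_in = 19/18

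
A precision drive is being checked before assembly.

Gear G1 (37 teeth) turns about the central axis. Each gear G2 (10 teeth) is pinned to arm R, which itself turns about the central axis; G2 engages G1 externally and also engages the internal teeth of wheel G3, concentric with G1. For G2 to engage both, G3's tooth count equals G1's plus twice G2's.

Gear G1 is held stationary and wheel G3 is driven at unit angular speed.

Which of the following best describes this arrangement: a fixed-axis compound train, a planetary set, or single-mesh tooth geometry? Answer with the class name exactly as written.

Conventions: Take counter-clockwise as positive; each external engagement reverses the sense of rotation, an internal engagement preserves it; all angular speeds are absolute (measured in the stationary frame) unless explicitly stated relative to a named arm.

planetary set

class = planetary set [G3 = 37+2·10 = 57; Willis about the carrier]
classification: planetary set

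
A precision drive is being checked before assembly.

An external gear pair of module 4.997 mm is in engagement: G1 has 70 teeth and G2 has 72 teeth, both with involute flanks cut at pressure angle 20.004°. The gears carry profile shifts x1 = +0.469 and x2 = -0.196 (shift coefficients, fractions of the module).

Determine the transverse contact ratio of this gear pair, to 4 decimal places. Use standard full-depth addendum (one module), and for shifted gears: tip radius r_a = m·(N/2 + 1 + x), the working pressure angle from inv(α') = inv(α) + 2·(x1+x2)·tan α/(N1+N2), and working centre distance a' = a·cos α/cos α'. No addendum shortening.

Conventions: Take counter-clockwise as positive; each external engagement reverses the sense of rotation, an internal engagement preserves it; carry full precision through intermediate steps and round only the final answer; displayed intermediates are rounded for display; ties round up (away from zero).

1.7591

single-mesh involute tooth geometry (70T engaging 72T at module 4.997)
base radii: r_b1 = 164.343364, r_b2 = 169.038889
tip radii: r_a1 = 182.235593, r_a2 = 183.909588
inv(α') = inv(20.004°) + 2·(+0.469-0.196)·tan α/(70+72) = 0.01631343  ⇒  α' = 20.59025°
a' = a·cos α / cos α' = 354.7870·cos 20.004°/cos 20.59025° = 356.132190
action lengths: √(r_a1²−r_b1²) = 78.746872, √(r_a2²−r_b2²) = 72.447157
base pitch p_b = π·m·cos α = 14.751426
CR = (78.746872 + 72.447157 − 356.132190·sin 20.59025°)/14.751426 = 1.759059
contact ratio ≈ 1.7591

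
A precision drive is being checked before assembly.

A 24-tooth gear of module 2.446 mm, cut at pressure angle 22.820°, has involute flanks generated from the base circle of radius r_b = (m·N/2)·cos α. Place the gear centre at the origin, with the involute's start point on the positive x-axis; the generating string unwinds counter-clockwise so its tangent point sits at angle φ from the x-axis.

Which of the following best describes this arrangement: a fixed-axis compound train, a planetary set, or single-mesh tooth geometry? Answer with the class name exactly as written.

recognized (one wheel, involute flank): single-mesh tooth geometry, m = 2.446, N = 24
classification: single-mesh tooth geometry

single-mesh tooth geometry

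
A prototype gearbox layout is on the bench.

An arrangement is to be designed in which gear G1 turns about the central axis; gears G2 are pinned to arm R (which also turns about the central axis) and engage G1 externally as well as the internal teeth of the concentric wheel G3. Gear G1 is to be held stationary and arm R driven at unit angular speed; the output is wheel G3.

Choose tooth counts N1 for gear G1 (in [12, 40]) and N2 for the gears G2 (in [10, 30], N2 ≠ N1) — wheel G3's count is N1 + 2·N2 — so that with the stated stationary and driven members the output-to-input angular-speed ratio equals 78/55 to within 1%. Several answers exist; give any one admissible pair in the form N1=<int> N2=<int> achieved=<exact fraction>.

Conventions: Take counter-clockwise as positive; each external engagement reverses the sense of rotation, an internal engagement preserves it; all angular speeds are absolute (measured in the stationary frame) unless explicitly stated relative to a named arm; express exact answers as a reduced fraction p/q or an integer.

topology: planetary set — design target 78/55, arm = carrier (Willis)
Willis with ω_sun = 0: ω_ring/ω_arm = (N1+N3)/N3; set equal to 78/55  ⇒  N3/N1 = 1/(78/55 − 1) = 55/23
N3 = N1 + 2·N2  ⇒  N2/N1 = (N3/N1 − 1)/2 = (55/23 − 1)/2 = 16/23
smallest multiple with N1 ≥ 12 and N2 ≥ 10: k = 1  ⇒  N1 = 1·23 = 23, N2 = 1·16 = 16 (N1 ≤ 40, N2 ≤ 30, N2 ≠ N1 ✓), N3 = 23 + 2·16 = 55
check: (N1+N3)/N3 with N1 = 23, N3 = 55 gives 78/55; |achieved − target| = 0 ≤ 39/2750 ✓

N1=23 N2=16 achieved=78/55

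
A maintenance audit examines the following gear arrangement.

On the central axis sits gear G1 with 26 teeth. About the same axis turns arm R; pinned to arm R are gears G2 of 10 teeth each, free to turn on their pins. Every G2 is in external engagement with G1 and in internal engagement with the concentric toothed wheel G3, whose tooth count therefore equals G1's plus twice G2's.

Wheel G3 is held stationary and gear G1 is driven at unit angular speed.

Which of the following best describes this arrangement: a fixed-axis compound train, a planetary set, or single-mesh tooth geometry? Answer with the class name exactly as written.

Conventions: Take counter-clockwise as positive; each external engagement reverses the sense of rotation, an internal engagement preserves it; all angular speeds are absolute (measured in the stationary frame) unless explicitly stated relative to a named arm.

planetary set (26T centre, 10T on arm, 46T internal) — Willis relation
classification: planetary set

planetary set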